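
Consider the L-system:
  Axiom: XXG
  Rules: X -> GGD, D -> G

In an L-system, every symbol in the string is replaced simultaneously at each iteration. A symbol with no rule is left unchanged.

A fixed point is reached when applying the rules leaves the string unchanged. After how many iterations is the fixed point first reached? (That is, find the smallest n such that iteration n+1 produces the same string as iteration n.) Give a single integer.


Step 0: XXG
Step 1: GGDGGDG
Step 2: GGGGGGG
Step 3: GGGGGGG  (unchanged — fixed point at step 2)

Answer: 2


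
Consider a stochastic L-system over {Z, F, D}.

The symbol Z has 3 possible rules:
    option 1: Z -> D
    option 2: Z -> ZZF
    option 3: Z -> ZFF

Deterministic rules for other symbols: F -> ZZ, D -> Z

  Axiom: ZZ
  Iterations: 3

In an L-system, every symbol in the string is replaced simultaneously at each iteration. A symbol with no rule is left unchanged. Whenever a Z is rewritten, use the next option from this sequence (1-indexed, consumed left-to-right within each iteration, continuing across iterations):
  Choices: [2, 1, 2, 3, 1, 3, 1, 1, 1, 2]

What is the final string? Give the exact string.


Answer: DZFFZZDZZZZDDZZF

Derivation:
Step 0: ZZ
Step 1: ZZFD  (used choices [2, 1])
Step 2: ZZFZFFZZZ  (used choices [2, 3])
Step 3: DZFFZZDZZZZDDZZF  (used choices [1, 3, 1, 1, 1, 2])


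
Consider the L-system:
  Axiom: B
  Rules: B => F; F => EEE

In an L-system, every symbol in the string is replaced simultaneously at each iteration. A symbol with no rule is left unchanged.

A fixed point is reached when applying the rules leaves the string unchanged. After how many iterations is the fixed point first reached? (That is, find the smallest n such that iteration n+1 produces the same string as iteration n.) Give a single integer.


Step 0: B
Step 1: F
Step 2: EEE
Step 3: EEE  (unchanged — fixed point at step 2)

Answer: 2


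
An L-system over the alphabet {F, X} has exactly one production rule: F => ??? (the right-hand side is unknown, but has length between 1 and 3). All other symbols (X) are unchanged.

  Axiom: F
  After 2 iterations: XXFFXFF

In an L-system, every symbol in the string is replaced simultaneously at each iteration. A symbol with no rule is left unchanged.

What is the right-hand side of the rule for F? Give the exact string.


Answer: XFF

Derivation:
Trying F => XFF:
  Step 0: F
  Step 1: XFF
  Step 2: XXFFXFF
Matches the given result.


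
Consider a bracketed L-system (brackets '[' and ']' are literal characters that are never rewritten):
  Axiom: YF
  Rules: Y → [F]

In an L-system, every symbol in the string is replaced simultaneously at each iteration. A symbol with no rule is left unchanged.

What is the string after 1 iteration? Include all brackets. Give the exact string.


Step 0: YF
Step 1: [F]F

Answer: [F]F


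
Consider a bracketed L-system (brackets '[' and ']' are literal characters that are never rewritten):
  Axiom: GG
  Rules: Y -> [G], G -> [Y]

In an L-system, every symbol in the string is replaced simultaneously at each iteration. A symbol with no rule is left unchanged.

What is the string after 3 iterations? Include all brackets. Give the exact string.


Step 0: GG
Step 1: [Y][Y]
Step 2: [[G]][[G]]
Step 3: [[[Y]]][[[Y]]]

Answer: [[[Y]]][[[Y]]]


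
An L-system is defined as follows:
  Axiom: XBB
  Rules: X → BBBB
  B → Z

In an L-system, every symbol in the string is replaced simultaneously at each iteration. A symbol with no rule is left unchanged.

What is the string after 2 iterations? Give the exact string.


Step 0: XBB
Step 1: BBBBZZ
Step 2: ZZZZZZ

Answer: ZZZZZZ


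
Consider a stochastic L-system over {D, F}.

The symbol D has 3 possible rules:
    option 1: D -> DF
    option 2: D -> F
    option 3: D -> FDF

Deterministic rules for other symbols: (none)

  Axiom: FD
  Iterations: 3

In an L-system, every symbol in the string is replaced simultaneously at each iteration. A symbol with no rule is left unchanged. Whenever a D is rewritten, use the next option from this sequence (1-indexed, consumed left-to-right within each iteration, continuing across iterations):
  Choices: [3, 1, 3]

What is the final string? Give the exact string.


Answer: FFFDFFF

Derivation:
Step 0: FD
Step 1: FFDF  (used choices [3])
Step 2: FFDFF  (used choices [1])
Step 3: FFFDFFF  (used choices [3])


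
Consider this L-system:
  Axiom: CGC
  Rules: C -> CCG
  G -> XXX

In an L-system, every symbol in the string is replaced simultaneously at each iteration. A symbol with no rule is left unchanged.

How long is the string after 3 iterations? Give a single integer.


Step 0: length = 3
Step 1: length = 9
Step 2: length = 21
Step 3: length = 45

Answer: 45


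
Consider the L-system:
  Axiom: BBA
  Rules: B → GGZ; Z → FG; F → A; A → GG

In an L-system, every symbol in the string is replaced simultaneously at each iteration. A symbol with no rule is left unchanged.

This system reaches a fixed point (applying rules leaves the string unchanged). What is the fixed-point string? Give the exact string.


Step 0: BBA
Step 1: GGZGGZGG
Step 2: GGFGGGFGGG
Step 3: GGAGGGAGGG
Step 4: GGGGGGGGGGGG
Step 5: GGGGGGGGGGGG  (unchanged — fixed point at step 4)

Answer: GGGGGGGGGGGG


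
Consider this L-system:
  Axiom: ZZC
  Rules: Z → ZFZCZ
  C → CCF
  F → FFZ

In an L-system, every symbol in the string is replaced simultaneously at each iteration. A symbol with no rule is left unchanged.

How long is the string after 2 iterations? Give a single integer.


Answer: 51

Derivation:
Step 0: length = 3
Step 1: length = 13
Step 2: length = 51


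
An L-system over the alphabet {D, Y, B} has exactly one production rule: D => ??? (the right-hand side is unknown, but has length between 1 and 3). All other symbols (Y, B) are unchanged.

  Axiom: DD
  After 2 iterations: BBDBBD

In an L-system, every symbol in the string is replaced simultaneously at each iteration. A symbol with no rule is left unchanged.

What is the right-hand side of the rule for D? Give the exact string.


Answer: BD

Derivation:
Trying D => BD:
  Step 0: DD
  Step 1: BDBD
  Step 2: BBDBBD
Matches the given result.


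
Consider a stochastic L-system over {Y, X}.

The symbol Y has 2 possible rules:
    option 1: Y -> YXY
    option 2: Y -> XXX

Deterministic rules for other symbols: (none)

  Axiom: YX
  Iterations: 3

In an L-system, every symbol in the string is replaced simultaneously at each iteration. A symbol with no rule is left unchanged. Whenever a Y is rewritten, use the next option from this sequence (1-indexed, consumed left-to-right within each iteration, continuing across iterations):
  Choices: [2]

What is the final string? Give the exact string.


Step 0: YX
Step 1: XXXX  (used choices [2])
Step 2: XXXX  (used choices [])
Step 3: XXXX  (used choices [])

Answer: XXXX


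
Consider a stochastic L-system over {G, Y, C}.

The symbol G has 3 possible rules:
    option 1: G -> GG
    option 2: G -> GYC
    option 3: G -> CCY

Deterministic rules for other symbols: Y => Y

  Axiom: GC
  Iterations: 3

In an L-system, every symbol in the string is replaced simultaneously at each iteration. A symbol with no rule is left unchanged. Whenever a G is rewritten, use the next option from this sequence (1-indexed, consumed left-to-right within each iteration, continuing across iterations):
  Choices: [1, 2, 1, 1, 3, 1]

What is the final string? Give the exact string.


Answer: GGYCCCYGGC

Derivation:
Step 0: GC
Step 1: GGC  (used choices [1])
Step 2: GYCGGC  (used choices [2, 1])
Step 3: GGYCCCYGGC  (used choices [1, 3, 1])


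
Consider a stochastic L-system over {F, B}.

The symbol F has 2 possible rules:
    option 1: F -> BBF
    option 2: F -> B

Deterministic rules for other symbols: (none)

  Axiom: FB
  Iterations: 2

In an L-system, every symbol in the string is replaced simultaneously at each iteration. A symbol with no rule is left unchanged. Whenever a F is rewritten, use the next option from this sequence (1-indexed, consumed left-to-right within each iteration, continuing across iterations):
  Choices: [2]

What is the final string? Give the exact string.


Step 0: FB
Step 1: BB  (used choices [2])
Step 2: BB  (used choices [])

Answer: BB


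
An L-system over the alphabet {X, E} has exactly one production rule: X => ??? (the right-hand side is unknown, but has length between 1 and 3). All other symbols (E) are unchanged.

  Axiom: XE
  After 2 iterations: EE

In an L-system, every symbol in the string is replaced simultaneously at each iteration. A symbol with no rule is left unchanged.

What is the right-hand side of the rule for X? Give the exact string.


Answer: E

Derivation:
Trying X => E:
  Step 0: XE
  Step 1: EE
  Step 2: EE
Matches the given result.


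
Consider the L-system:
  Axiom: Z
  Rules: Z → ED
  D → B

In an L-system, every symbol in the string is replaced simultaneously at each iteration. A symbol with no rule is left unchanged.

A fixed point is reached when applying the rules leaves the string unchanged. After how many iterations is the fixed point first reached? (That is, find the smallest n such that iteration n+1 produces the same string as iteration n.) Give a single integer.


Answer: 2

Derivation:
Step 0: Z
Step 1: ED
Step 2: EB
Step 3: EB  (unchanged — fixed point at step 2)


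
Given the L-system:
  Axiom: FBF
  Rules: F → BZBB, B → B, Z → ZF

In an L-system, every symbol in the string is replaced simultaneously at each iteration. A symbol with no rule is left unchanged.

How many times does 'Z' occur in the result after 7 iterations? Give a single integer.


Step 0: FBF  (0 'Z')
Step 1: BZBBBBZBB  (2 'Z')
Step 2: BZFBBBBZFBB  (2 'Z')
Step 3: BZFBZBBBBBBZFBZBBBB  (4 'Z')
Step 4: BZFBZBBBZFBBBBBBZFBZBBBZFBBBB  (6 'Z')
Step 5: BZFBZBBBZFBBBZFBZBBBBBBBBZFBZBBBZFBBBZFBZBBBBBB  (10 'Z')
Step 6: BZFBZBBBZFBBBZFBZBBBBBZFBZBBBZFBBBBBBBBZFBZBBBZFBBBZFBZBBBBBZFBZBBBZFBBBBBB  (16 'Z')
Step 7: BZFBZBBBZFBBBZFBZBBBBBZFBZBBBZFBBBBBZFBZBBBZFBBBZFBZBBBBBBBBBBZFBZBBBZFBBBZFBZBBBBBZFBZBBBZFBBBBBZFBZBBBZFBBBZFBZBBBBBBBB  (26 'Z')

Answer: 26


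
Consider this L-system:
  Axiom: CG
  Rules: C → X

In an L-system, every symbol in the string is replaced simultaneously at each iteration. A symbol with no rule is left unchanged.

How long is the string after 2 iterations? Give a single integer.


Step 0: length = 2
Step 1: length = 2
Step 2: length = 2

Answer: 2


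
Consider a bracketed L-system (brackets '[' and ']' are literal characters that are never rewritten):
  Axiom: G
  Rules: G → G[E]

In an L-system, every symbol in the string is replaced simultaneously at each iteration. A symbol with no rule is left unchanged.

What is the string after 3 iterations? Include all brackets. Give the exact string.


Step 0: G
Step 1: G[E]
Step 2: G[E][E]
Step 3: G[E][E][E]

Answer: G[E][E][E]


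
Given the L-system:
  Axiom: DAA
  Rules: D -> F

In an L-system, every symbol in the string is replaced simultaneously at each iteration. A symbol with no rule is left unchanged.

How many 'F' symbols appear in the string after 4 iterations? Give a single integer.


Step 0: DAA  (0 'F')
Step 1: FAA  (1 'F')
Step 2: FAA  (1 'F')
Step 3: FAA  (1 'F')
Step 4: FAA  (1 'F')

Answer: 1


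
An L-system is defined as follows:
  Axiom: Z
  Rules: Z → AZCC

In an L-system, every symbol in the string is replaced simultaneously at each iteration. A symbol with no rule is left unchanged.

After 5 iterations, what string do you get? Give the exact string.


Answer: AAAAAZCCCCCCCCCC

Derivation:
Step 0: Z
Step 1: AZCC
Step 2: AAZCCCC
Step 3: AAAZCCCCCC
Step 4: AAAAZCCCCCCCC
Step 5: AAAAAZCCCCCCCCCC


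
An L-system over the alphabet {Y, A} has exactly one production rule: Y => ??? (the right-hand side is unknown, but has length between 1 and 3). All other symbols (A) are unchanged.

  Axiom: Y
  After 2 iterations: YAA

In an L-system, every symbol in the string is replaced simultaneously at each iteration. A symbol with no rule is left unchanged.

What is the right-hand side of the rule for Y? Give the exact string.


Trying Y => YA:
  Step 0: Y
  Step 1: YA
  Step 2: YAA
Matches the given result.

Answer: YA


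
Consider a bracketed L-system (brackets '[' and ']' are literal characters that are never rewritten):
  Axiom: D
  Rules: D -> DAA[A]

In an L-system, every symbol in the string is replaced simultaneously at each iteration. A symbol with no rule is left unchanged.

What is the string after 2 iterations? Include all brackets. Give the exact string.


Answer: DAA[A]AA[A]

Derivation:
Step 0: D
Step 1: DAA[A]
Step 2: DAA[A]AA[A]


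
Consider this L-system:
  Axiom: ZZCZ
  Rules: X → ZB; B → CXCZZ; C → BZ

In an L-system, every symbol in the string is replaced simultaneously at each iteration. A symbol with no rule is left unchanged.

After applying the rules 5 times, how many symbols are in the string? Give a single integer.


Step 0: length = 4
Step 1: length = 5
Step 2: length = 9
Step 3: length = 12
Step 4: length = 24
Step 5: length = 33

Answer: 33


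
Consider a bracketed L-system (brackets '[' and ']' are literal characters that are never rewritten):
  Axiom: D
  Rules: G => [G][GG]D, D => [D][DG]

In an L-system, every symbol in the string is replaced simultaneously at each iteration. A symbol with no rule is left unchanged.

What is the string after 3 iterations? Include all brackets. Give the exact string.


Step 0: D
Step 1: [D][DG]
Step 2: [[D][DG]][[D][DG][G][GG]D]
Step 3: [[[D][DG]][[D][DG][G][GG]D]][[[D][DG]][[D][DG][G][GG]D][[G][GG]D][[G][GG]D[G][GG]D][D][DG]]

Answer: [[[D][DG]][[D][DG][G][GG]D]][[[D][DG]][[D][DG][G][GG]D][[G][GG]D][[G][GG]D[G][GG]D][D][DG]]


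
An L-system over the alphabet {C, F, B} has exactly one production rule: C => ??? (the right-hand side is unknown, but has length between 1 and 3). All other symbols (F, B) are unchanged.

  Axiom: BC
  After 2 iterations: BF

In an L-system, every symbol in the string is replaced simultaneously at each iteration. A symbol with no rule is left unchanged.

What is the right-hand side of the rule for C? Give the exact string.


Answer: F

Derivation:
Trying C => F:
  Step 0: BC
  Step 1: BF
  Step 2: BF
Matches the given result.


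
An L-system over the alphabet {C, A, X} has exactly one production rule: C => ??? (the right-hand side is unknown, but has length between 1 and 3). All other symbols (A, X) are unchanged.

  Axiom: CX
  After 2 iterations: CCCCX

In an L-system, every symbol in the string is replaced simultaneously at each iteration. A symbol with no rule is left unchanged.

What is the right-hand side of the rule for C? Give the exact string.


Answer: CC

Derivation:
Trying C => CC:
  Step 0: CX
  Step 1: CCX
  Step 2: CCCCX
Matches the given result.


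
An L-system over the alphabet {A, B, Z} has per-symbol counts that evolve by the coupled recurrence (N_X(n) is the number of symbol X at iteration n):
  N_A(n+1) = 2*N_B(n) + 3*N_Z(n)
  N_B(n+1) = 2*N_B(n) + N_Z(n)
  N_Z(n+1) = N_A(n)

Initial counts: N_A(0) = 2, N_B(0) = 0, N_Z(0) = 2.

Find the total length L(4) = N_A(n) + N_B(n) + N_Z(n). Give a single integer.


Answer: 142

Derivation:
Step 0: N_A=2, N_B=0, N_Z=2, L=4
Step 1: N_A=6, N_B=2, N_Z=2, L=10
Step 2: N_A=10, N_B=6, N_Z=6, L=22
Step 3: N_A=30, N_B=18, N_Z=10, L=58
Step 4: N_A=66, N_B=46, N_Z=30, L=142


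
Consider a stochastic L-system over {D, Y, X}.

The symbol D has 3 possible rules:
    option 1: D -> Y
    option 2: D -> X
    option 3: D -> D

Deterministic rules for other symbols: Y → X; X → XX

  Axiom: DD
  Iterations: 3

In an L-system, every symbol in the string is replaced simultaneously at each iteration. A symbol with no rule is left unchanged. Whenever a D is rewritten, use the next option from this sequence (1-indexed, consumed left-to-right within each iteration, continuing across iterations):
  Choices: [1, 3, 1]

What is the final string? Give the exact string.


Step 0: DD
Step 1: YD  (used choices [1, 3])
Step 2: XY  (used choices [1])
Step 3: XXX  (used choices [])

Answer: XXX


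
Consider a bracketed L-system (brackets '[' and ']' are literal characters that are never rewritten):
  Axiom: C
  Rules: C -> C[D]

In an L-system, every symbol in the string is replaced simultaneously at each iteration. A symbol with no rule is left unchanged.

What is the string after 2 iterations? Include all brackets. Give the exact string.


Answer: C[D][D]

Derivation:
Step 0: C
Step 1: C[D]
Step 2: C[D][D]


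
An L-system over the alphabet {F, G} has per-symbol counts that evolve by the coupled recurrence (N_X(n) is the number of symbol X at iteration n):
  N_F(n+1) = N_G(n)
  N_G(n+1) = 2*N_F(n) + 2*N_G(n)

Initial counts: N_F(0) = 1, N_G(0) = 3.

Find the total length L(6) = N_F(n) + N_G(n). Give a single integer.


Step 0: N_F=1, N_G=3, L=4
Step 1: N_F=3, N_G=8, L=11
Step 2: N_F=8, N_G=22, L=30
Step 3: N_F=22, N_G=60, L=82
Step 4: N_F=60, N_G=164, L=224
Step 5: N_F=164, N_G=448, L=612
Step 6: N_F=448, N_G=1224, L=1672

Answer: 1672


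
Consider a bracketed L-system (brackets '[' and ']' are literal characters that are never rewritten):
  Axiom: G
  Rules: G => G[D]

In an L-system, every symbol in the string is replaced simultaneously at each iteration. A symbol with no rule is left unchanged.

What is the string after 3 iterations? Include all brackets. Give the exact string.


Step 0: G
Step 1: G[D]
Step 2: G[D][D]
Step 3: G[D][D][D]

Answer: G[D][D][D]


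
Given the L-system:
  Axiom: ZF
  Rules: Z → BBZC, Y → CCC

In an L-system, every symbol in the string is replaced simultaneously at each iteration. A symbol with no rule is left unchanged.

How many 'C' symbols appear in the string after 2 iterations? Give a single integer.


Answer: 2

Derivation:
Step 0: ZF  (0 'C')
Step 1: BBZCF  (1 'C')
Step 2: BBBBZCCF  (2 'C')


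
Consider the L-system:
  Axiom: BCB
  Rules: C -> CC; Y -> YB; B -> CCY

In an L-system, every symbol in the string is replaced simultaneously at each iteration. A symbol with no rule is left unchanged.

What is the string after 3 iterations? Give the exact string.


Answer: CCCCCCCCYBCCYCCCCCCCCCCCCCCCCYBCCY

Derivation:
Step 0: BCB
Step 1: CCYCCCCY
Step 2: CCCCYBCCCCCCCCYB
Step 3: CCCCCCCCYBCCYCCCCCCCCCCCCCCCCYBCCY


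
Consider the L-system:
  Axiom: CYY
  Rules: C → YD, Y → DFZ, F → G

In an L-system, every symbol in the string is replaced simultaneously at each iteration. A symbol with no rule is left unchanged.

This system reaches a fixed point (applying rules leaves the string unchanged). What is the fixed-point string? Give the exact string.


Answer: DGZDDGZDGZ

Derivation:
Step 0: CYY
Step 1: YDDFZDFZ
Step 2: DFZDDGZDGZ
Step 3: DGZDDGZDGZ
Step 4: DGZDDGZDGZ  (unchanged — fixed point at step 3)


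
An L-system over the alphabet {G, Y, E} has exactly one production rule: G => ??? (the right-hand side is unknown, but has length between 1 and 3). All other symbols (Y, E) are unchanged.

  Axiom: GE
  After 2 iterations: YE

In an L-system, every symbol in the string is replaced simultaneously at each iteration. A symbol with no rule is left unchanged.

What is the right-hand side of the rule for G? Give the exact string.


Answer: Y

Derivation:
Trying G => Y:
  Step 0: GE
  Step 1: YE
  Step 2: YE
Matches the given result.


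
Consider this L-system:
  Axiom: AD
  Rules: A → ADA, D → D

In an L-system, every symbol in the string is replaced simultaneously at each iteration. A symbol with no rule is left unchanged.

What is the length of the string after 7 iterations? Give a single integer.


Answer: 256

Derivation:
Step 0: length = 2
Step 1: length = 4
Step 2: length = 8
Step 3: length = 16
Step 4: length = 32
Step 5: length = 64
Step 6: length = 128
Step 7: length = 256


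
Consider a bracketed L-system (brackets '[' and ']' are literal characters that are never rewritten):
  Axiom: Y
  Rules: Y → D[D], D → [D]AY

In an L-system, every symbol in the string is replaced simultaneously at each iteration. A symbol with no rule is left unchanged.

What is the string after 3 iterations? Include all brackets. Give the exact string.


Step 0: Y
Step 1: D[D]
Step 2: [D]AY[[D]AY]
Step 3: [[D]AY]AD[D][[[D]AY]AD[D]]

Answer: [[D]AY]AD[D][[[D]AY]AD[D]]


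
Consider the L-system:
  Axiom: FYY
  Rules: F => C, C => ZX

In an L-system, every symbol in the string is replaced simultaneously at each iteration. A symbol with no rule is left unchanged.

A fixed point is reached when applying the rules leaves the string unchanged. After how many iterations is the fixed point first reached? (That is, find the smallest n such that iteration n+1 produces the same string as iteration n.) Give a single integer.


Answer: 2

Derivation:
Step 0: FYY
Step 1: CYY
Step 2: ZXYY
Step 3: ZXYY  (unchanged — fixed point at step 2)


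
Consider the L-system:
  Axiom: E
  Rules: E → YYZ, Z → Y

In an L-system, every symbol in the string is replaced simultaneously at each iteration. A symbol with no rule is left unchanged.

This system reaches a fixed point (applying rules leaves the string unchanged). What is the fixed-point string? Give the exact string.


Step 0: E
Step 1: YYZ
Step 2: YYY
Step 3: YYY  (unchanged — fixed point at step 2)

Answer: YYY


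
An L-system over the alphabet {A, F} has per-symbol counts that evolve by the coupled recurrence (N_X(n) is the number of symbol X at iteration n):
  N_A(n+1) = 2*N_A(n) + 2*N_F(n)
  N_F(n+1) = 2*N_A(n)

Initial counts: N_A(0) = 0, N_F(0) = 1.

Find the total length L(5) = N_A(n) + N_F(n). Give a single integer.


Answer: 256

Derivation:
Step 0: N_A=0, N_F=1, L=1
Step 1: N_A=2, N_F=0, L=2
Step 2: N_A=4, N_F=4, L=8
Step 3: N_A=16, N_F=8, L=24
Step 4: N_A=48, N_F=32, L=80
Step 5: N_A=160, N_F=96, L=256


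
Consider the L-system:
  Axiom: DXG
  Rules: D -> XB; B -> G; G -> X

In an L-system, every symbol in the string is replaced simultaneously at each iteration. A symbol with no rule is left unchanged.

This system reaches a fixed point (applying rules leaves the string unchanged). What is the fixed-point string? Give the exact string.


Step 0: DXG
Step 1: XBXX
Step 2: XGXX
Step 3: XXXX
Step 4: XXXX  (unchanged — fixed point at step 3)

Answer: XXXX


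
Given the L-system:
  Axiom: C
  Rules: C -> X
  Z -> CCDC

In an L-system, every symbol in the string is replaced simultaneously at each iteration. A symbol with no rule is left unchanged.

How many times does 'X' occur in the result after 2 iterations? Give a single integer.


Answer: 1

Derivation:
Step 0: C  (0 'X')
Step 1: X  (1 'X')
Step 2: X  (1 'X')


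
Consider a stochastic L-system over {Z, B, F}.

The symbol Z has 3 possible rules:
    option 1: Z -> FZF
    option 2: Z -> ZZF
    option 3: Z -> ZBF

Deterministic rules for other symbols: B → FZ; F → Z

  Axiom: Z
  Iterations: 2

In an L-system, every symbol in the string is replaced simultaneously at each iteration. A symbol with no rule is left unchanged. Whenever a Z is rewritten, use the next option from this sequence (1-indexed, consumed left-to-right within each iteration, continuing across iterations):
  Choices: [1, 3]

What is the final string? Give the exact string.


Step 0: Z
Step 1: FZF  (used choices [1])
Step 2: ZZBFZ  (used choices [3])

Answer: ZZBFZ


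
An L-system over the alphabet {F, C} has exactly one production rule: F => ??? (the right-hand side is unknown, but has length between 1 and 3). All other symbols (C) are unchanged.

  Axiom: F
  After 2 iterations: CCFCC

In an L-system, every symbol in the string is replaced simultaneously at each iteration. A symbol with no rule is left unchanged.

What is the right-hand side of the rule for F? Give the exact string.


Trying F => CFC:
  Step 0: F
  Step 1: CFC
  Step 2: CCFCC
Matches the given result.

Answer: CFC


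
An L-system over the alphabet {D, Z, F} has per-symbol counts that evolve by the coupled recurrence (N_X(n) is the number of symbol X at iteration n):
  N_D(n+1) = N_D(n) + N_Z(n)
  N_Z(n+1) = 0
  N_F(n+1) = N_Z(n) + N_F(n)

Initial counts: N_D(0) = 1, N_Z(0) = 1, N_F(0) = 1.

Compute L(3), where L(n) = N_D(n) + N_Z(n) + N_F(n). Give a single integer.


Step 0: N_D=1, N_Z=1, N_F=1, L=3
Step 1: N_D=2, N_Z=0, N_F=2, L=4
Step 2: N_D=2, N_Z=0, N_F=2, L=4
Step 3: N_D=2, N_Z=0, N_F=2, L=4

Answer: 4


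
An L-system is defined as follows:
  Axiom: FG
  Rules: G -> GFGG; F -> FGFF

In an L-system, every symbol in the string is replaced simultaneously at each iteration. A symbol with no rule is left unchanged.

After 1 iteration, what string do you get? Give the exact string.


Step 0: FG
Step 1: FGFFGFGG

Answer: FGFFGFGG


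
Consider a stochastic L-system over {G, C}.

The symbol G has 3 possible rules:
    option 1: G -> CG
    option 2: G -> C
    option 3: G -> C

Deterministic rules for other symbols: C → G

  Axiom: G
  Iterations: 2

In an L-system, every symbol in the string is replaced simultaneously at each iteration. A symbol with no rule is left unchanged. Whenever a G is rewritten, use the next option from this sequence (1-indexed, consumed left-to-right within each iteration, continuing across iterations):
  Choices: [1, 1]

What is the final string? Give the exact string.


Answer: GCG

Derivation:
Step 0: G
Step 1: CG  (used choices [1])
Step 2: GCG  (used choices [1])


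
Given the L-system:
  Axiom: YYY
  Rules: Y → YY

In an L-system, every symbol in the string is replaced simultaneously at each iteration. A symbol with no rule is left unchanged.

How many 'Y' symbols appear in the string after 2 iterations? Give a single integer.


Answer: 12

Derivation:
Step 0: YYY  (3 'Y')
Step 1: YYYYYY  (6 'Y')
Step 2: YYYYYYYYYYYY  (12 'Y')


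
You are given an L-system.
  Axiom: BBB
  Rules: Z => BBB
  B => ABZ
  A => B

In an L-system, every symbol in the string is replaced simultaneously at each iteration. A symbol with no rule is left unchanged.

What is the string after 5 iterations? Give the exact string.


Step 0: BBB
Step 1: ABZABZABZ
Step 2: BABZBBBBABZBBBBABZBBB
Step 3: ABZBABZBBBABZABZABZABZBABZBBBABZABZABZABZBABZBBBABZABZABZ
Step 4: BABZBBBABZBABZBBBABZABZABZBABZBBBBABZBBBBABZBBBBABZBBBABZBABZBBBABZABZABZBABZBBBBABZBBBBABZBBBBABZBBBABZBABZBBBABZABZABZBABZBBBBABZBBBBABZBBB
Step 5: ABZBABZBBBABZABZABZBABZBBBABZBABZBBBABZABZABZBABZBBBBABZBBBBABZBBBABZBABZBBBABZABZABZABZBABZBBBABZABZABZABZBABZBBBABZABZABZABZBABZBBBABZABZABZBABZBBBABZBABZBBBABZABZABZBABZBBBBABZBBBBABZBBBABZBABZBBBABZABZABZABZBABZBBBABZABZABZABZBABZBBBABZABZABZABZBABZBBBABZABZABZBABZBBBABZBABZBBBABZABZABZBABZBBBBABZBBBBABZBBBABZBABZBBBABZABZABZABZBABZBBBABZABZABZABZBABZBBBABZABZABZ

Answer: ABZBABZBBBABZABZABZBABZBBBABZBABZBBBABZABZABZBABZBBBBABZBBBBABZBBBABZBABZBBBABZABZABZABZBABZBBBABZABZABZABZBABZBBBABZABZABZABZBABZBBBABZABZABZBABZBBBABZBABZBBBABZABZABZBABZBBBBABZBBBBABZBBBABZBABZBBBABZABZABZABZBABZBBBABZABZABZABZBABZBBBABZABZABZABZBABZBBBABZABZABZBABZBBBABZBABZBBBABZABZABZBABZBBBBABZBBBBABZBBBABZBABZBBBABZABZABZABZBABZBBBABZABZABZABZBABZBBBABZABZABZ


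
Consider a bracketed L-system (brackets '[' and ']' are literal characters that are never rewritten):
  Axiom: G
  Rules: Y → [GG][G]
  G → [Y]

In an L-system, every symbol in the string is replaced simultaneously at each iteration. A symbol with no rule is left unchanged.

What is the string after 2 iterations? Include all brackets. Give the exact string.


Step 0: G
Step 1: [Y]
Step 2: [[GG][G]]

Answer: [[GG][G]]


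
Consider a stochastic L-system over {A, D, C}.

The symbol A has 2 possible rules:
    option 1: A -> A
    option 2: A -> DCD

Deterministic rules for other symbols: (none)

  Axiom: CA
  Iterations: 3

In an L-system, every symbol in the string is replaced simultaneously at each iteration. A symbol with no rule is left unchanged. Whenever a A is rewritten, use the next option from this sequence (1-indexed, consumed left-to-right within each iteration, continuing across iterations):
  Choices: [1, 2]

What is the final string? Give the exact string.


Answer: CDCD

Derivation:
Step 0: CA
Step 1: CA  (used choices [1])
Step 2: CDCD  (used choices [2])
Step 3: CDCD  (used choices [])


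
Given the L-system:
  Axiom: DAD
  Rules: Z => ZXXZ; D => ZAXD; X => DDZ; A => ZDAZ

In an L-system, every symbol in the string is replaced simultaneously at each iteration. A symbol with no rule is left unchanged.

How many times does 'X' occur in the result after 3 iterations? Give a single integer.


Step 0: DAD  (0 'X')
Step 1: ZAXDZDAZZAXD  (2 'X')
Step 2: ZXXZZDAZDDZZAXDZXXZZAXDZDAZZXXZZXXZZDAZDDZZAXD  (11 'X')
Step 3: ZXXZDDZDDZZXXZZXXZZAXDZDAZZXXZZAXDZAXDZXXZZXXZZDAZDDZZAXDZXXZDDZDDZZXXZZXXZZDAZDDZZAXDZXXZZAXDZDAZZXXZZXXZDDZDDZZXXZZXXZDDZDDZZXXZZXXZZAXDZDAZZXXZZAXDZAXDZXXZZXXZZDAZDDZZAXD  (48 'X')

Answer: 48


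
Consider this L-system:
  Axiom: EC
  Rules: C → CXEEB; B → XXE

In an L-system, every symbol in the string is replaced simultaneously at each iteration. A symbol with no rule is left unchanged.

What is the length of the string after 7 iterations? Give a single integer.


Answer: 42

Derivation:
Step 0: length = 2
Step 1: length = 6
Step 2: length = 12
Step 3: length = 18
Step 4: length = 24
Step 5: length = 30
Step 6: length = 36
Step 7: length = 42


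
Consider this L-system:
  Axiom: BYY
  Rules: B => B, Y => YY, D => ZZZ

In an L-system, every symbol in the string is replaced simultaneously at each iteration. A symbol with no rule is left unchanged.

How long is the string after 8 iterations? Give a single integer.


Step 0: length = 3
Step 1: length = 5
Step 2: length = 9
Step 3: length = 17
Step 4: length = 33
Step 5: length = 65
Step 6: length = 129
Step 7: length = 257
Step 8: length = 513

Answer: 513


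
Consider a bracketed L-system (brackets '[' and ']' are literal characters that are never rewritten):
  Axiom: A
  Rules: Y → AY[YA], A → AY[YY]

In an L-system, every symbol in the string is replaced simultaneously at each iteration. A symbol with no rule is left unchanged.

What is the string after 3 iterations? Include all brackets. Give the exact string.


Step 0: A
Step 1: AY[YY]
Step 2: AY[YY]AY[YA][AY[YA]AY[YA]]
Step 3: AY[YY]AY[YA][AY[YA]AY[YA]]AY[YY]AY[YA][AY[YA]AY[YY]][AY[YY]AY[YA][AY[YA]AY[YY]]AY[YY]AY[YA][AY[YA]AY[YY]]]

Answer: AY[YY]AY[YA][AY[YA]AY[YA]]AY[YY]AY[YA][AY[YA]AY[YY]][AY[YY]AY[YA][AY[YA]AY[YY]]AY[YY]AY[YA][AY[YA]AY[YY]]]


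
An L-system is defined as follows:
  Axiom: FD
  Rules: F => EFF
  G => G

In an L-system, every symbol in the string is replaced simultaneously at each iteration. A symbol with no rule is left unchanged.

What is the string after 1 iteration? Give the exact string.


Answer: EFFD

Derivation:
Step 0: FD
Step 1: EFFD


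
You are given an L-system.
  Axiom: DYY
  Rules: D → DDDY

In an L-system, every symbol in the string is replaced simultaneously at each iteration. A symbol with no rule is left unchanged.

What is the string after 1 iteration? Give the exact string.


Answer: DDDYYY

Derivation:
Step 0: DYY
Step 1: DDDYYY


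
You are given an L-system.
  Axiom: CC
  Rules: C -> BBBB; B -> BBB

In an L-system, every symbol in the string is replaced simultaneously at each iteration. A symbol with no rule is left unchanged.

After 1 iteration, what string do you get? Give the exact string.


Answer: BBBBBBBB

Derivation:
Step 0: CC
Step 1: BBBBBBBB


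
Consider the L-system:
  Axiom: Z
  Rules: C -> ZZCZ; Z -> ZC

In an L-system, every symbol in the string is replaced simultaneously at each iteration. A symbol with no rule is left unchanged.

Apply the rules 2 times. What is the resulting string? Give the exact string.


Step 0: Z
Step 1: ZC
Step 2: ZCZZCZ

Answer: ZCZZCZ


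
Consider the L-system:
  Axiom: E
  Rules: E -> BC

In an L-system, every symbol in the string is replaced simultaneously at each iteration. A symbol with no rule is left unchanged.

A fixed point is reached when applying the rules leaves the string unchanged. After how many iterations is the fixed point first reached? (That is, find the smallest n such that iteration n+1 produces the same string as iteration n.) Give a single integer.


Answer: 1

Derivation:
Step 0: E
Step 1: BC
Step 2: BC  (unchanged — fixed point at step 1)


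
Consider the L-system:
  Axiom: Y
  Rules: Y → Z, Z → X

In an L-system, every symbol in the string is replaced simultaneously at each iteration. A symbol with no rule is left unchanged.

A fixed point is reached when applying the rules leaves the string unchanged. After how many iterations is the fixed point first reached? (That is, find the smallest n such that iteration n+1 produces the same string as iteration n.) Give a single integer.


Answer: 2

Derivation:
Step 0: Y
Step 1: Z
Step 2: X
Step 3: X  (unchanged — fixed point at step 2)


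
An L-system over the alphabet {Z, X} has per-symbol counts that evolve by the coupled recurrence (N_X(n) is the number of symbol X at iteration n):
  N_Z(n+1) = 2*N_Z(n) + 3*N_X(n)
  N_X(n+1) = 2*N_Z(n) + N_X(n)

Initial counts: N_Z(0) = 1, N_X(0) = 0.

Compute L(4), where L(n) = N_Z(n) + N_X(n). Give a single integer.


Step 0: N_Z=1, N_X=0, L=1
Step 1: N_Z=2, N_X=2, L=4
Step 2: N_Z=10, N_X=6, L=16
Step 3: N_Z=38, N_X=26, L=64
Step 4: N_Z=154, N_X=102, L=256

Answer: 256


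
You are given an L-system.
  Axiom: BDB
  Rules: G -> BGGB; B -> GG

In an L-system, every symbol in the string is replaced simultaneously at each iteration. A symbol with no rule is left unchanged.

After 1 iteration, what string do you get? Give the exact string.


Answer: GGDGG

Derivation:
Step 0: BDB
Step 1: GGDGG


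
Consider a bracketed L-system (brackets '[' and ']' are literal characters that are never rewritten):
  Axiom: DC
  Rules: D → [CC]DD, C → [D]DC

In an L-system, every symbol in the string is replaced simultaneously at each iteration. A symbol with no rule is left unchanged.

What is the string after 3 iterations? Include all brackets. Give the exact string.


Answer: [[[CC]DD][CC]DD[D]DC[[CC]DD][CC]DD[D]DC][[D]DC[D]DC][CC]DD[CC]DD[[D]DC[D]DC][CC]DD[CC]DD[[[D]DC[D]DC][CC]DD[CC]DD][[D]DC[D]DC][CC]DD[CC]DD[[CC]DD][CC]DD[D]DC

Derivation:
Step 0: DC
Step 1: [CC]DD[D]DC
Step 2: [[D]DC[D]DC][CC]DD[CC]DD[[CC]DD][CC]DD[D]DC
Step 3: [[[CC]DD][CC]DD[D]DC[[CC]DD][CC]DD[D]DC][[D]DC[D]DC][CC]DD[CC]DD[[D]DC[D]DC][CC]DD[CC]DD[[[D]DC[D]DC][CC]DD[CC]DD][[D]DC[D]DC][CC]DD[CC]DD[[CC]DD][CC]DD[D]DC


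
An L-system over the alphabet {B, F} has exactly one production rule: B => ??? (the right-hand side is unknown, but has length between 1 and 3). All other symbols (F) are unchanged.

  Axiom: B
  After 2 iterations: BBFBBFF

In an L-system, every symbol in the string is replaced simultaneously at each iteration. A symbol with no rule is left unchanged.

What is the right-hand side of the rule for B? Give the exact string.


Answer: BBF

Derivation:
Trying B => BBF:
  Step 0: B
  Step 1: BBF
  Step 2: BBFBBFF
Matches the given result.


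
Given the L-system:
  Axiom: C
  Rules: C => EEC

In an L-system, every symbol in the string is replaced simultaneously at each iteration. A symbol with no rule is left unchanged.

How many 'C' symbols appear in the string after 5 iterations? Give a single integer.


Answer: 1

Derivation:
Step 0: C  (1 'C')
Step 1: EEC  (1 'C')
Step 2: EEEEC  (1 'C')
Step 3: EEEEEEC  (1 'C')
Step 4: EEEEEEEEC  (1 'C')
Step 5: EEEEEEEEEEC  (1 'C')


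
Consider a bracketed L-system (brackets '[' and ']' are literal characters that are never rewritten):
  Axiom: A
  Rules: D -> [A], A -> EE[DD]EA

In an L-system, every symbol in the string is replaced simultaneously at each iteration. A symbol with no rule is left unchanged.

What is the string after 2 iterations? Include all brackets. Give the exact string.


Step 0: A
Step 1: EE[DD]EA
Step 2: EE[[A][A]]EEE[DD]EA

Answer: EE[[A][A]]EEE[DD]EA


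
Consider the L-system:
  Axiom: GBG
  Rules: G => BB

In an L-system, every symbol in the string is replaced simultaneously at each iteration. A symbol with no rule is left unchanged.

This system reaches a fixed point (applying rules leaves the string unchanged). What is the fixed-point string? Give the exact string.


Step 0: GBG
Step 1: BBBBB
Step 2: BBBBB  (unchanged — fixed point at step 1)

Answer: BBBBB


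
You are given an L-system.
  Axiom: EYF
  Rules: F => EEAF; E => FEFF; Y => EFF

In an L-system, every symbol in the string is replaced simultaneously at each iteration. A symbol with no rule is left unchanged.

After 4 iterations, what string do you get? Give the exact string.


Answer: EEAFFEFFEEAFEEAFEEAFFEFFEEAFEEAFAFEFFFEFFAEEAFFEFFFEFFAEEAFEEAFFEFFEEAFEEAFFEFFFEFFAEEAFFEFFFEFFAEEAFEEAFFEFFEEAFEEAFEEAFFEFFEEAFEEAFAFEFFFEFFAEEAFEEAFFEFFEEAFEEAFEEAFFEFFEEAFEEAFAFEFFFEFFAEEAFFEFFFEFFAEEAFEEAFFEFFEEAFEEAFFEFFFEFFAEEAFFEFFFEFFAEEAFEEAFFEFFEEAFEEAFEEAFFEFFEEAFEEAFAFEFFFEFFAEEAFEEAFFEFFEEAFEEAFEEAFFEFFEEAFEEAFAFEFFFEFFAEEAFFEFFFEFFAEEAFEEAFFEFFEEAFEEAFFEFFFEFFAEEAFFEFFFEFFAEEAFFEFFFEFFAEEAFEEAFFEFFEEAFEEAFFEFFFEFFAEEAFFEFFFEFFAEEAFAEEAFFEFFEEAFEEAFEEAFFEFFEEAFEEAFAFEFFFEFFAEEAF

Derivation:
Step 0: EYF
Step 1: FEFFEFFEEAF
Step 2: EEAFFEFFEEAFEEAFFEFFEEAFEEAFFEFFFEFFAEEAF
Step 3: FEFFFEFFAEEAFEEAFFEFFEEAFEEAFFEFFFEFFAEEAFFEFFFEFFAEEAFEEAFFEFFEEAFEEAFFEFFFEFFAEEAFFEFFFEFFAEEAFEEAFFEFFEEAFEEAFEEAFFEFFEEAFEEAFAFEFFFEFFAEEAF
Step 4: EEAFFEFFEEAFEEAFEEAFFEFFEEAFEEAFAFEFFFEFFAEEAFFEFFFEFFAEEAFEEAFFEFFEEAFEEAFFEFFFEFFAEEAFFEFFFEFFAEEAFEEAFFEFFEEAFEEAFEEAFFEFFEEAFEEAFAFEFFFEFFAEEAFEEAFFEFFEEAFEEAFEEAFFEFFEEAFEEAFAFEFFFEFFAEEAFFEFFFEFFAEEAFEEAFFEFFEEAFEEAFFEFFFEFFAEEAFFEFFFEFFAEEAFEEAFFEFFEEAFEEAFEEAFFEFFEEAFEEAFAFEFFFEFFAEEAFEEAFFEFFEEAFEEAFEEAFFEFFEEAFEEAFAFEFFFEFFAEEAFFEFFFEFFAEEAFEEAFFEFFEEAFEEAFFEFFFEFFAEEAFFEFFFEFFAEEAFFEFFFEFFAEEAFEEAFFEFFEEAFEEAFFEFFFEFFAEEAFFEFFFEFFAEEAFAEEAFFEFFEEAFEEAFEEAFFEFFEEAFEEAFAFEFFFEFFAEEAF


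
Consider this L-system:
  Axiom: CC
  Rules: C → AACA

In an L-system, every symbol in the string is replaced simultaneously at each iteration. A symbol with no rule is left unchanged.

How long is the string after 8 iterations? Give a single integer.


Answer: 50

Derivation:
Step 0: length = 2
Step 1: length = 8
Step 2: length = 14
Step 3: length = 20
Step 4: length = 26
Step 5: length = 32
Step 6: length = 38
Step 7: length = 44
Step 8: length = 50


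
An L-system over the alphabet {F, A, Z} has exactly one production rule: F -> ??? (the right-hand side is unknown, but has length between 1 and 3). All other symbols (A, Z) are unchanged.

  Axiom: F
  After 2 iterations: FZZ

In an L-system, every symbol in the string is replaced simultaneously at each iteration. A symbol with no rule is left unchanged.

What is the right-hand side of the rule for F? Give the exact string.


Answer: FZ

Derivation:
Trying F -> FZ:
  Step 0: F
  Step 1: FZ
  Step 2: FZZ
Matches the given result.


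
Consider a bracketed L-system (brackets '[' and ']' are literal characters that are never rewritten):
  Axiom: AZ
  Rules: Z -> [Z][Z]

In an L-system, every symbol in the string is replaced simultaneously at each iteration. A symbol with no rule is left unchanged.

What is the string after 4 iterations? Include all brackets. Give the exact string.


Step 0: AZ
Step 1: A[Z][Z]
Step 2: A[[Z][Z]][[Z][Z]]
Step 3: A[[[Z][Z]][[Z][Z]]][[[Z][Z]][[Z][Z]]]
Step 4: A[[[[Z][Z]][[Z][Z]]][[[Z][Z]][[Z][Z]]]][[[[Z][Z]][[Z][Z]]][[[Z][Z]][[Z][Z]]]]

Answer: A[[[[Z][Z]][[Z][Z]]][[[Z][Z]][[Z][Z]]]][[[[Z][Z]][[Z][Z]]][[[Z][Z]][[Z][Z]]]]


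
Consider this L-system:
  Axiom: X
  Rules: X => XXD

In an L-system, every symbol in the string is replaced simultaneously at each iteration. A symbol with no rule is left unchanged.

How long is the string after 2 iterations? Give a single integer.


Step 0: length = 1
Step 1: length = 3
Step 2: length = 7

Answer: 7


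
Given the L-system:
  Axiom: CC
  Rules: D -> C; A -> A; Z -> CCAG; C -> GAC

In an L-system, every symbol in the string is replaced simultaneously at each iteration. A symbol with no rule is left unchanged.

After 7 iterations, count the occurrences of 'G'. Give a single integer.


Step 0: CC  (0 'G')
Step 1: GACGAC  (2 'G')
Step 2: GAGACGAGAC  (4 'G')
Step 3: GAGAGACGAGAGAC  (6 'G')
Step 4: GAGAGAGACGAGAGAGAC  (8 'G')
Step 5: GAGAGAGAGACGAGAGAGAGAC  (10 'G')
Step 6: GAGAGAGAGAGACGAGAGAGAGAGAC  (12 'G')
Step 7: GAGAGAGAGAGAGACGAGAGAGAGAGAGAC  (14 'G')

Answer: 14
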